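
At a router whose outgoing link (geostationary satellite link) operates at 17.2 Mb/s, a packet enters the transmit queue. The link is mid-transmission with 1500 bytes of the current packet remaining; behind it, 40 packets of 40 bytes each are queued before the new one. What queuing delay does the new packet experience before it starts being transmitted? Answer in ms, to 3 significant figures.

Each queued packet: L/R = 320/17200000 = 0.0186047 ms.
40 queued → 0.744186 ms.
Plus remaining 12000 bits of current packet: 0.697674 ms.
Queuing delay = 1.44 ms.

1.44 ms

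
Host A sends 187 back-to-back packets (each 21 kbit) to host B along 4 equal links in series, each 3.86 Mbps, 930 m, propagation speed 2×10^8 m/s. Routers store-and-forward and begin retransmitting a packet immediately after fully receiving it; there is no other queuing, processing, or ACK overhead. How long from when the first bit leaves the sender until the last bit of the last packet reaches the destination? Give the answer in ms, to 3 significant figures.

Per-hop transmission t_tx = L/R = 21000/3860000 = 5.44041 ms.
Per-hop propagation t_prop = 930/200000000 = 0.00465 ms.
Pipeline fill: first packet needs 4·t_tx to clear all hops; remaining 186 packets each add one t_tx.
Total = (4+187-1)·t_tx + 4·t_prop = 190·5.44041 + 4·0.00465 = 1030 ms.

1030 ms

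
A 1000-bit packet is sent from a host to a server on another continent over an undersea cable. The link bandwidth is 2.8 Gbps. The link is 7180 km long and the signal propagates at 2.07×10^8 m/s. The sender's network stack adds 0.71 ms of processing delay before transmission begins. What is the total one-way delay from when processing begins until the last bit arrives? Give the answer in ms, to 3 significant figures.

Transmission delay = L/R = 1000 / 2800000000 = 0.000357143 ms.
Propagation delay = d/s = 7180000 m / 2.07e+08 m/s = 34.686 ms.
Plus processing delay 0.71 ms = 0.71 ms.
Total = 35.4 ms.

35.4 ms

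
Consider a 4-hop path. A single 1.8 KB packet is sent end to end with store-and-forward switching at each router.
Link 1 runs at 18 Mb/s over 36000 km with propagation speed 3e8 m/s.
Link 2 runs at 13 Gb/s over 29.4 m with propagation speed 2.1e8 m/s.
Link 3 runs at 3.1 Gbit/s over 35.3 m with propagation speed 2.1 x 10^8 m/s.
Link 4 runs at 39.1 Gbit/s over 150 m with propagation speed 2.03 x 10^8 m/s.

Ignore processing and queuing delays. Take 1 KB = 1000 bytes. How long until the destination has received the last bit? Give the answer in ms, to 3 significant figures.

121 ms

L = 14400 bits.
Transmission delays (L/R per hop): 0.8, 0.00110769, 0.00464516, 0.000368286 ms; sum = 0.806121 ms.
Propagation delays (d/s per hop): 120, 0.00014, 0.000168095, 0.000738916 ms; sum = 120.001 ms.
End-to-end = 121 ms.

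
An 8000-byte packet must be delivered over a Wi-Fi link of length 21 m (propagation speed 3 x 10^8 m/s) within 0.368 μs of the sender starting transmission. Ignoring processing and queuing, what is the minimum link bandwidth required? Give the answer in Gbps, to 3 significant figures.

215 Gbps

L = 64000 bits.
Propagation delay = 21 / 300000000 = 0.07 μs.
Transmission budget = 0.368 − 0.07 = 0.298 μs.
R ≥ L / t_tx = 64000 bits / 2.98e-07 s = 215 Gbps.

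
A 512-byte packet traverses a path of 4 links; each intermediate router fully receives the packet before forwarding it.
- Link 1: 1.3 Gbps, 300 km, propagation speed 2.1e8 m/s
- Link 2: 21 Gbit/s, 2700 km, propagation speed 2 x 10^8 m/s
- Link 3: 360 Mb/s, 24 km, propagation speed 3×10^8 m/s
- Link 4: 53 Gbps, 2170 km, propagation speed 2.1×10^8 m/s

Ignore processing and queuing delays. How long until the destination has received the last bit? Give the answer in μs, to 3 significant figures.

25400 μs

L = 512 × 8 = 4096 bits.
Transmission delays (L/R per hop): 3.15077, 0.195048, 11.3778, 0.077283 μs; sum = 14.8009 μs.
Propagation delays (d/s per hop): 1428.57, 13500, 80, 10333.3 μs; sum = 25341.9 μs.
End-to-end = 25400 μs.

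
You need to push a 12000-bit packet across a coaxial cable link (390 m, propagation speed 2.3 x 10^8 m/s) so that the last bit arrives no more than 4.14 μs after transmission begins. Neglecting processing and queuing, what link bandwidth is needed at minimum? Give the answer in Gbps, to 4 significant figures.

4.909 Gbps

Propagation delay = 390 / 2.3e+08 = 1.69565 μs.
Transmission budget = 4.14 − 1.69565 = 2.44435 μs.
R ≥ L / t_tx = 12000 bits / 2.44435e-06 s = 4.909 Gbps.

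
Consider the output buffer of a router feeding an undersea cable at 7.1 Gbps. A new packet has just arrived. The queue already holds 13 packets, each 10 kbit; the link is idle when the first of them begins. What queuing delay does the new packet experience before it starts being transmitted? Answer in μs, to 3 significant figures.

18.3 μs

Each queued packet: L/R = 10000/7100000000 = 1.40845 μs.
13 queued → 18.3099 μs.
Queuing delay = 18.3 μs.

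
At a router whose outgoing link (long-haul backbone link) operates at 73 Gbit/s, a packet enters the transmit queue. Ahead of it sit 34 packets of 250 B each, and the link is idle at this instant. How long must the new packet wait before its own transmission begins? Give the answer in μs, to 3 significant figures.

0.932 μs

Each queued packet: L/R = 2000/73000000000 = 0.0273973 μs.
34 queued → 0.931507 μs.
Queuing delay = 0.932 μs.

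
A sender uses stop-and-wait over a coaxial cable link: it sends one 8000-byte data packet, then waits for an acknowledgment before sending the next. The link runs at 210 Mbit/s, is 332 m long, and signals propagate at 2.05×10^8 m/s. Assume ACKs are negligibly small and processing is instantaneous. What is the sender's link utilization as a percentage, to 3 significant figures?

98.9 %

t_tx = L/R = 64000/210000000 = 0.000304762 s.
t_prop = 332/2.05e+08 = 1.61951e-06 s; RTT = 3.23902e-06 s.
Cycle = t_tx + RTT = 0.000308001 s.
Utilization = t_tx / cycle = 0.000304762/0.000308001 = 98.9 %.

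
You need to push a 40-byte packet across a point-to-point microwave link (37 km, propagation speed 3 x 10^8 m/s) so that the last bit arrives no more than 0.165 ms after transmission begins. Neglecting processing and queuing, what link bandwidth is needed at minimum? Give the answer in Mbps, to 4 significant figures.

7.680 Mbps

L = 320 bits.
Propagation delay = 37000 / 300000000 = 0.123333 ms.
Transmission budget = 0.165 − 0.123333 = 0.0416667 ms.
R ≥ L / t_tx = 320 bits / 4.16667e-05 s = 7.680 Mbps.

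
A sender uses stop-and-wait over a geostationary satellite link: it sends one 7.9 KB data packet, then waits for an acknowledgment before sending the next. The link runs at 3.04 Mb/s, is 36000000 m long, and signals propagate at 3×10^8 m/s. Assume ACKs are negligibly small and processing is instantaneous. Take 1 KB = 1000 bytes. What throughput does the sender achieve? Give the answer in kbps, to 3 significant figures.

242 kbps

t_tx = L/R = 63200/3040000 = 0.0207895 s.
t_prop = 36000000/300000000 = 0.12 s; RTT = 0.24 s.
Cycle = t_tx + RTT = 0.260789 s.
Throughput = L / cycle = 63200 / 0.260789 = 242 kbps.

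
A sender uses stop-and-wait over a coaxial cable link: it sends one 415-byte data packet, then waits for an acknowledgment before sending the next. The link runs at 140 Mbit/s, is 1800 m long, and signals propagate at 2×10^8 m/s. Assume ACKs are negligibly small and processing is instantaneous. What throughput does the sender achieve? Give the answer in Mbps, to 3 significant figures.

79.6 Mbps

t_tx = L/R = 3320/140000000 = 2.37143e-05 s.
t_prop = 1800/200000000 = 9e-06 s; RTT = 1.8e-05 s.
Cycle = t_tx + RTT = 4.17143e-05 s.
Throughput = L / cycle = 3320 / 4.17143e-05 = 79.6 Mbps.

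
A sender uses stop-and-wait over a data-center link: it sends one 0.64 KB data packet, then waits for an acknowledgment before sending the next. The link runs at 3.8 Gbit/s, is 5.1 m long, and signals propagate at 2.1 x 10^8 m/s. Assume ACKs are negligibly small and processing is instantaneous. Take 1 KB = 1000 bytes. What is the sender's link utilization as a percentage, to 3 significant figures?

t_tx = L/R = 5120/3800000000 = 1.34737e-06 s.
t_prop = 5.1/210000000 = 2.42857e-08 s; RTT = 4.85714e-08 s.
Cycle = t_tx + RTT = 1.39594e-06 s.
Utilization = t_tx / cycle = 1.34737e-06/1.39594e-06 = 96.5 %.

96.5 %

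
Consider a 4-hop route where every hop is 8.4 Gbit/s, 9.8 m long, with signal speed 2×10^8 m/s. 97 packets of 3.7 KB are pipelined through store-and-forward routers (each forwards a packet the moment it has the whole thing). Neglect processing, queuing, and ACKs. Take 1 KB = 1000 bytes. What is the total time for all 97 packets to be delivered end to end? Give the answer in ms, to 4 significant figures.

0.3526 ms

Per-hop transmission t_tx = L/R = 29600/8400000000 = 0.00352381 ms.
Per-hop propagation t_prop = 9.8/200000000 = 4.9e-05 ms.
Pipeline fill: first packet needs 4·t_tx to clear all hops; remaining 96 packets each add one t_tx.
Total = (4+97-1)·t_tx + 4·t_prop = 100·0.00352381 + 4·4.9e-05 = 0.3526 ms.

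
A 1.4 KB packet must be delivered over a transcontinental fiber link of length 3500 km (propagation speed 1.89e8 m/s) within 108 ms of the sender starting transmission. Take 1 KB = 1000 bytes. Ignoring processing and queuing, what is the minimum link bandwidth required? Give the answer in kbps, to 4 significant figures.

125.2 kbps

L = 11200 bits.
Propagation delay = 3500000 / 189000000 = 18.5185 ms.
Transmission budget = 108 − 18.5185 = 89.4815 ms.
R ≥ L / t_tx = 11200 bits / 0.0894815 s = 125.2 kbps.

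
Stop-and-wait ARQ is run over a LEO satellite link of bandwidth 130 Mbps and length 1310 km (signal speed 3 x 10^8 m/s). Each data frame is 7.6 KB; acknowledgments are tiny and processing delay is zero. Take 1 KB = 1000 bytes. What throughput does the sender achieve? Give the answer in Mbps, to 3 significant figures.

t_tx = L/R = 60800/130000000 = 0.000467692 s.
t_prop = 1310000/300000000 = 0.00436667 s; RTT = 0.00873333 s.
Cycle = t_tx + RTT = 0.00920103 s.
Throughput = L / cycle = 60800 / 0.00920103 = 6.61 Mbps.

6.61 Mbps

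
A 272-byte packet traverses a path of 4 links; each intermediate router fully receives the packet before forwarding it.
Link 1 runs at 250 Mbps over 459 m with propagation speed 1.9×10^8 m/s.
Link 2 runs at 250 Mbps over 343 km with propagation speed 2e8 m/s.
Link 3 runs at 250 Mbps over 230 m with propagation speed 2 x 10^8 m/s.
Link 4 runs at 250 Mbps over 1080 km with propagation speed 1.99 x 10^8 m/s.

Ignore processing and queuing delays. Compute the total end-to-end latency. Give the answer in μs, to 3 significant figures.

L = 272 × 8 = 2176 bits.
Transmission delay per hop = L/R = 2176/250000000 = 8.704 μs; 4 hops → 34.816 μs.
Propagation delays (d/s per hop): 2.41579, 1715, 1.15, 5427.14 μs; sum = 7145.7 μs.
End-to-end = 7180 μs.

7180 μs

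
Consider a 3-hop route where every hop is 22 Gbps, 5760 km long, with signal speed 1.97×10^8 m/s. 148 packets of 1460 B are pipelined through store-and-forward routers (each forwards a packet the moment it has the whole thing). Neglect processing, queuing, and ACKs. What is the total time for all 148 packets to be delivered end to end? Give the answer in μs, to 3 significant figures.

Per-hop transmission t_tx = L/R = 11680/22000000000 = 0.530909 μs.
Per-hop propagation t_prop = 5760000/197000000 = 29238.6 μs.
Pipeline fill: first packet needs 3·t_tx to clear all hops; remaining 147 packets each add one t_tx.
Total = (3+148-1)·t_tx + 3·t_prop = 150·0.530909 + 3·29238.6 = 87800 μs.

87800 μs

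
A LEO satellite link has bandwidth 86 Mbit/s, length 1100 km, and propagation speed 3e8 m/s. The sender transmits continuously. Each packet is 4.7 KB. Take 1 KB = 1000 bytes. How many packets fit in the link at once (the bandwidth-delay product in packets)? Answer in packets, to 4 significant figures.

Propagation delay = 1100000 / 300000000 = 0.00366667 s.
BDP = R × t_prop = 86000000 × 0.00366667 = 315333 bits.
In packets of 37600 bits: 8.387 packets.

8.387 packets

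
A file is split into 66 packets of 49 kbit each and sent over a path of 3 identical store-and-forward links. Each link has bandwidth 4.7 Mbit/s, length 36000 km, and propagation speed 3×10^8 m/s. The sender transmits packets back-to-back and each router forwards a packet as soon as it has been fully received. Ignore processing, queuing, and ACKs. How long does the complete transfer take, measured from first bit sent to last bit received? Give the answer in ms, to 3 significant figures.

Per-hop transmission t_tx = L/R = 49000/4700000 = 10.4255 ms.
Per-hop propagation t_prop = 36000000/300000000 = 120 ms.
Pipeline fill: first packet needs 3·t_tx to clear all hops; remaining 65 packets each add one t_tx.
Total = (3+66-1)·t_tx + 3·t_prop = 68·10.4255 + 3·120 = 1070 ms.

1070 ms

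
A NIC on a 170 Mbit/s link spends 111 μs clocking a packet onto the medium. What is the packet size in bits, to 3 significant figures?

18900 bits

L = R × t_tx = 170000000 b/s × 0.000111 s = 18870 bits.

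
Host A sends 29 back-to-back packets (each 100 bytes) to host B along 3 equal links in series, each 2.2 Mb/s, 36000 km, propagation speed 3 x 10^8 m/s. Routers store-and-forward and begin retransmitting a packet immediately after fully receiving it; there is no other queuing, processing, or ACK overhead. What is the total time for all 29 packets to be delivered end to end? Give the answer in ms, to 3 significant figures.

Per-hop transmission t_tx = L/R = 800/2200000 = 0.363636 ms.
Per-hop propagation t_prop = 36000000/300000000 = 120 ms.
Pipeline fill: first packet needs 3·t_tx to clear all hops; remaining 28 packets each add one t_tx.
Total = (3+29-1)·t_tx + 3·t_prop = 31·0.363636 + 3·120 = 371 ms.

371 ms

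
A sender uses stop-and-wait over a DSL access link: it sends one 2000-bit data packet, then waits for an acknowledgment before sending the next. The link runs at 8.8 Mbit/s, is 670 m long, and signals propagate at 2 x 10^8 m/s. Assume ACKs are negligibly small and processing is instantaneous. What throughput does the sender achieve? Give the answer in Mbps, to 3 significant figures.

8.55 Mbps

t_tx = L/R = 2000/8800000 = 0.000227273 s.
t_prop = 670/200000000 = 3.35e-06 s; RTT = 6.7e-06 s.
Cycle = t_tx + RTT = 0.000233973 s.
Throughput = L / cycle = 2000 / 0.000233973 = 8.55 Mbps.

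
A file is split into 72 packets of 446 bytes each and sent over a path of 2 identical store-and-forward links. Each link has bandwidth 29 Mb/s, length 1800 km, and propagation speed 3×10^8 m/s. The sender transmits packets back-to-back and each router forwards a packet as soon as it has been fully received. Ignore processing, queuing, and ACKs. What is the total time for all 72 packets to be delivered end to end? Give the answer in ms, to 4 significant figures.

20.98 ms

Per-hop transmission t_tx = L/R = 3568/29000000 = 0.123034 ms.
Per-hop propagation t_prop = 1800000/300000000 = 6 ms.
Pipeline fill: first packet needs 2·t_tx to clear all hops; remaining 71 packets each add one t_tx.
Total = (2+72-1)·t_tx + 2·t_prop = 73·0.123034 + 2·6 = 20.98 ms.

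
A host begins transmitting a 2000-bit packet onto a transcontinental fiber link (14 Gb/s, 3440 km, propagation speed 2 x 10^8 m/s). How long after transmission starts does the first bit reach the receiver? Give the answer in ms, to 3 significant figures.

17.2 ms

First bit experiences only propagation delay: d/s = 3440000/200000000 = 17.2 ms.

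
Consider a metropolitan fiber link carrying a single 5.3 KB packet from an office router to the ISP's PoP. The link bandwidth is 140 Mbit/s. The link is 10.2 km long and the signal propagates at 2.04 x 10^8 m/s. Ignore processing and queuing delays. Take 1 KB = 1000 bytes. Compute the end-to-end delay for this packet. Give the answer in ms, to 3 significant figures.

0.353 ms

L = 42400 bits.
Transmission delay = L/R = 42400 / 140000000 = 0.302857 ms.
Propagation delay = d/s = 10200 m / 204000000 m/s = 0.05 ms.
Total = 0.353 ms.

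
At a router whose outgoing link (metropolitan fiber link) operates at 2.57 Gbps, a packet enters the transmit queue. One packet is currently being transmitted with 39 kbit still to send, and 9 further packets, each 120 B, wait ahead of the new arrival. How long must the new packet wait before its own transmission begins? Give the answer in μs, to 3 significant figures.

18.5 μs

Each queued packet: L/R = 960/2570000000 = 0.373541 μs.
9 queued → 3.36187 μs.
Plus remaining 39000 bits of current packet: 15.1751 μs.
Queuing delay = 18.5 μs.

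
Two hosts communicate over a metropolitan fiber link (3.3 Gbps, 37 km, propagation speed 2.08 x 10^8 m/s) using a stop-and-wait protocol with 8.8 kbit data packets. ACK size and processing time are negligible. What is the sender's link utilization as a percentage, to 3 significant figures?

0.744 %

t_tx = L/R = 8800/3300000000 = 2.66667e-06 s.
t_prop = 37000/208000000 = 0.000177885 s; RTT = 0.000355769 s.
Cycle = t_tx + RTT = 0.000358436 s.
Utilization = t_tx / cycle = 2.66667e-06/0.000358436 = 0.744 %.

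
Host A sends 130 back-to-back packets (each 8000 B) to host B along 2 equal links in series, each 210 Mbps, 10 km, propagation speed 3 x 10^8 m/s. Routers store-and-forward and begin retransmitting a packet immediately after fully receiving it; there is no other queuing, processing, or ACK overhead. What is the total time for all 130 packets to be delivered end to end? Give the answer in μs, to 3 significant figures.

Per-hop transmission t_tx = L/R = 64000/210000000 = 304.762 μs.
Per-hop propagation t_prop = 10000/300000000 = 33.3333 μs.
Pipeline fill: first packet needs 2·t_tx to clear all hops; remaining 129 packets each add one t_tx.
Total = (2+130-1)·t_tx + 2·t_prop = 131·304.762 + 2·33.3333 = 40000 μs.

40000 μs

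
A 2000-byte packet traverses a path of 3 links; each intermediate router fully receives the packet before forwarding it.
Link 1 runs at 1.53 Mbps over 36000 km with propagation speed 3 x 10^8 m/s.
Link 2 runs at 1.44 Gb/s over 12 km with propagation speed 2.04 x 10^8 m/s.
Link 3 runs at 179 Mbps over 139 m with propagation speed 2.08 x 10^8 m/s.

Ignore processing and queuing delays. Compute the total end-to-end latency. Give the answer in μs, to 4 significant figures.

130600 μs

L = 2000 × 8 = 16000 bits.
Transmission delays (L/R per hop): 10457.5, 11.1111, 89.3855 μs; sum = 10558 μs.
Propagation delays (d/s per hop): 120000, 58.8235, 0.668269 μs; sum = 120059 μs.
End-to-end = 130600 μs.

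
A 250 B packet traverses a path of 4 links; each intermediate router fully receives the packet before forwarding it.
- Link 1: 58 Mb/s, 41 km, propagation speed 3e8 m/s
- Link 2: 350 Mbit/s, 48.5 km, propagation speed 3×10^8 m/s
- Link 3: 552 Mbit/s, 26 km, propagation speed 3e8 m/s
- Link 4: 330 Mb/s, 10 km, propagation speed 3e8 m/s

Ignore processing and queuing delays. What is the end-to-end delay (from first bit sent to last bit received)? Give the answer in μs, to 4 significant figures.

468.2 μs

L = 250 × 8 = 2000 bits.
Transmission delays (L/R per hop): 34.4828, 5.71429, 3.62319, 6.06061 μs; sum = 49.8808 μs.
Propagation delays (d/s per hop): 136.667, 161.667, 86.6667, 33.3333 μs; sum = 418.333 μs.
End-to-end = 468.2 μs.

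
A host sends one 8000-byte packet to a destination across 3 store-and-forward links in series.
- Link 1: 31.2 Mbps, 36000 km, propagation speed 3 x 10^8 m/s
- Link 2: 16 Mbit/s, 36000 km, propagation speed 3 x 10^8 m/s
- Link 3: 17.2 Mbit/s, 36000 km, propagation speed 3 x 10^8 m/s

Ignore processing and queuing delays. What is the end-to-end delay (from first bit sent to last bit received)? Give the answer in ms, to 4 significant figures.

369.8 ms

L = 8000 × 8 = 64000 bits.
Transmission delays (L/R per hop): 2.05128, 4, 3.72093 ms; sum = 9.77221 ms.
Propagation delays (d/s per hop): 120, 120, 120 ms; sum = 360 ms.
End-to-end = 369.8 ms.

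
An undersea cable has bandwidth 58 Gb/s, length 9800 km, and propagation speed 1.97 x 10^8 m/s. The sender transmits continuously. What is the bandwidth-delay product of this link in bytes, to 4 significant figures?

Propagation delay = 9800000 / 197000000 = 0.0497462 s.
BDP = R × t_prop = 58000000000 × 0.0497462 = 2885280000 bits.
In bytes: 2885280000/8 = 360700000 bytes.

360700000 bytes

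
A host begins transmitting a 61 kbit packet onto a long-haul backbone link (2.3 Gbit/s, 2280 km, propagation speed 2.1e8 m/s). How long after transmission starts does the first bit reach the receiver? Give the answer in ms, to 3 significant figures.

10.9 ms

First bit experiences only propagation delay: d/s = 2280000/210000000 = 10.9 ms.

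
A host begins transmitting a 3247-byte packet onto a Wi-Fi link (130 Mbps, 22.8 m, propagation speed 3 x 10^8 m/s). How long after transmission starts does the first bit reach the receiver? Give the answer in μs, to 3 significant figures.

0.0760 μs

First bit experiences only propagation delay: d/s = 22.8/300000000 = 0.0760 μs.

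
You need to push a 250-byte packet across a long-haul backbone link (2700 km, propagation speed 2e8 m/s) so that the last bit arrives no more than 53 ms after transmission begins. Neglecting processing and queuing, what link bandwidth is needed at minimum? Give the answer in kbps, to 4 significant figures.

L = 2000 bits.
Propagation delay = 2700000 / 200000000 = 13.5 ms.
Transmission budget = 53 − 13.5 = 39.5 ms.
R ≥ L / t_tx = 2000 bits / 0.0395 s = 50.63 kbps.

50.63 kbps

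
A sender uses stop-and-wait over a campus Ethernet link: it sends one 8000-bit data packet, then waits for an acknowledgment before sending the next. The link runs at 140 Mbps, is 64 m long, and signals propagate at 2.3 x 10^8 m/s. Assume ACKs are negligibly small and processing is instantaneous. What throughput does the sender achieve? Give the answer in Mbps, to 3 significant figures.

139 Mbps

t_tx = L/R = 8000/140000000 = 5.71429e-05 s.
t_prop = 64/2.3e+08 = 2.78261e-07 s; RTT = 5.56522e-07 s.
Cycle = t_tx + RTT = 5.76994e-05 s.
Throughput = L / cycle = 8000 / 5.76994e-05 = 139 Mbps.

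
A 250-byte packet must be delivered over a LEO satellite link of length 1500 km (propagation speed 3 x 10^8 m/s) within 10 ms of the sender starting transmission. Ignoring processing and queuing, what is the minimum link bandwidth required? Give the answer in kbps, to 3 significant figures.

400 kbps

L = 2000 bits.
Propagation delay = 1500000 / 300000000 = 5 ms.
Transmission budget = 10 − 5 = 5 ms.
R ≥ L / t_tx = 2000 bits / 0.005 s = 400 kbps.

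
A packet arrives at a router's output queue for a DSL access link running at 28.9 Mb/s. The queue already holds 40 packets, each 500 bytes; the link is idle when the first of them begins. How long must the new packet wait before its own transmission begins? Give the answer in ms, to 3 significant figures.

5.54 ms

Each queued packet: L/R = 4000/28900000 = 0.138408 ms.
40 queued → 5.53633 ms.
Queuing delay = 5.54 ms.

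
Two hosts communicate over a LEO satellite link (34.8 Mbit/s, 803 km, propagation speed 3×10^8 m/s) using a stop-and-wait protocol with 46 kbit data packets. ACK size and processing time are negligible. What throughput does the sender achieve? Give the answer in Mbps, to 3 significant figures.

6.89 Mbps

t_tx = L/R = 46000/34800000 = 0.00132184 s.
t_prop = 803000/300000000 = 0.00267667 s; RTT = 0.00535333 s.
Cycle = t_tx + RTT = 0.00667517 s.
Throughput = L / cycle = 46000 / 0.00667517 = 6.89 Mbps.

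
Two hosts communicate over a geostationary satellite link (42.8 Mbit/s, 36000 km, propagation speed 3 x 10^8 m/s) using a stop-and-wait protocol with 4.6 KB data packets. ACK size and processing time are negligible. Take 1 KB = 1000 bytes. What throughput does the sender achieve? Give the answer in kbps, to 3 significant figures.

153 kbps

t_tx = L/R = 36800/42800000 = 0.000859813 s.
t_prop = 36000000/300000000 = 0.12 s; RTT = 0.24 s.
Cycle = t_tx + RTT = 0.24086 s.
Throughput = L / cycle = 36800 / 0.24086 = 153 kbps.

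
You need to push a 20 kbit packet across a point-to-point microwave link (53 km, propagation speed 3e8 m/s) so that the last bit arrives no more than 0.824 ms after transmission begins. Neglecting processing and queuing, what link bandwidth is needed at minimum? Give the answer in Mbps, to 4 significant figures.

Propagation delay = 53000 / 300000000 = 0.176667 ms.
Transmission budget = 0.824 − 0.176667 = 0.647333 ms.
R ≥ L / t_tx = 20000 bits / 0.000647333 s = 30.90 Mbps.

30.90 Mbps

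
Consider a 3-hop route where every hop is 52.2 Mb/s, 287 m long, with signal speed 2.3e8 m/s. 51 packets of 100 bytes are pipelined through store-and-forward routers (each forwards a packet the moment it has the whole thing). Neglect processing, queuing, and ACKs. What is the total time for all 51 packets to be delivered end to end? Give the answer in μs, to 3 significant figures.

816 μs

Per-hop transmission t_tx = L/R = 800/52200000 = 15.3257 μs.
Per-hop propagation t_prop = 287/2.3e+08 = 1.24783 μs.
Pipeline fill: first packet needs 3·t_tx to clear all hops; remaining 50 packets each add one t_tx.
Total = (3+51-1)·t_tx + 3·t_prop = 53·15.3257 + 3·1.24783 = 816 μs.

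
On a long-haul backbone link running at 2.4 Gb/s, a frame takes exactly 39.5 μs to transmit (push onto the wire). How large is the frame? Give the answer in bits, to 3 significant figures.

L = R × t_tx = 2400000000 b/s × 3.95e-05 s = 94800 bits.

94800 bits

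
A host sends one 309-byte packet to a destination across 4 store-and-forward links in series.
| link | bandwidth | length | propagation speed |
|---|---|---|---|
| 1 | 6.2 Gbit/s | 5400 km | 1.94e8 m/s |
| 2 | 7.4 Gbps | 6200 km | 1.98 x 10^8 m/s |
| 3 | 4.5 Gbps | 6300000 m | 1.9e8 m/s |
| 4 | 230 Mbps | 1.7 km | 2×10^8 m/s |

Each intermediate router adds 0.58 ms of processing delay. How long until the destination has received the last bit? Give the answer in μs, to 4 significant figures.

L = 309 × 8 = 2472 bits.
Transmission delays (L/R per hop): 0.39871, 0.334054, 0.549333, 10.7478 μs; sum = 12.0299 μs.
Propagation delays (d/s per hop): 27835.1, 31313.1, 33157.9, 8.5 μs; sum = 92314.6 μs.
Processing at 3 router(s): 3 × 0.58 ms = 1740 μs.
End-to-end = 94070 μs.

94070 μs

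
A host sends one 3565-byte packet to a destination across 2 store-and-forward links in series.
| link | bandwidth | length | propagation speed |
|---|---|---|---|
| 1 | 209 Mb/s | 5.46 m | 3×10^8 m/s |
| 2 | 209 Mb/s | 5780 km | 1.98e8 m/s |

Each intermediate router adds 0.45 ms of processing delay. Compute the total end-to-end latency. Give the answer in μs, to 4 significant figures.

L = 3565 × 8 = 28520 bits.
Transmission delay per hop = L/R = 28520/209000000 = 136.459 μs; 2 hops → 272.919 μs.
Propagation delays (d/s per hop): 0.0182, 29191.9 μs; sum = 29191.9 μs.
Processing at 1 router(s): 1 × 0.45 ms = 450 μs.
End-to-end = 29910 μs.

29910 μs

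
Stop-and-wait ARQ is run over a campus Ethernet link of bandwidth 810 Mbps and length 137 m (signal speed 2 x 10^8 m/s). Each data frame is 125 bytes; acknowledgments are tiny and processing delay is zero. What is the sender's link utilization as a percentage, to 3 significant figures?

47.4 %

t_tx = L/R = 1000/810000000 = 1.23457e-06 s.
t_prop = 137/200000000 = 6.85e-07 s; RTT = 1.37e-06 s.
Cycle = t_tx + RTT = 2.60457e-06 s.
Utilization = t_tx / cycle = 1.23457e-06/2.60457e-06 = 47.4 %.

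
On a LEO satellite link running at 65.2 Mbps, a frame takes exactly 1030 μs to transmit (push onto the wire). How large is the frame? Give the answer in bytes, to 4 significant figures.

8395 bytes

L = R × t_tx = 65200000 b/s × 0.00103 s = 67156 bits.
In bytes: 67156 / 8 = 8395 bytes.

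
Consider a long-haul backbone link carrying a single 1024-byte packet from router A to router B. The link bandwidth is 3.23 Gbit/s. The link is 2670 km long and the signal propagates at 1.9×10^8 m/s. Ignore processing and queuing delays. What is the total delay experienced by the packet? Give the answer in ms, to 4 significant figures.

14.06 ms

L = 1024 × 8 = 8192 bits.
Transmission delay = L/R = 8192 / 3230000000 = 0.00253622 ms.
Propagation delay = d/s = 2670000 m / 190000000 m/s = 14.0526 ms.
Total = 14.06 ms.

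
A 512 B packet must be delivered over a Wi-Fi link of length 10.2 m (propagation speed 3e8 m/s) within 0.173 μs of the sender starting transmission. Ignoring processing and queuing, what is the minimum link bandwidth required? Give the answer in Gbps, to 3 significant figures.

29.5 Gbps

L = 4096 bits.
Propagation delay = 10.2 / 300000000 = 0.034 μs.
Transmission budget = 0.173 − 0.034 = 0.139 μs.
R ≥ L / t_tx = 4096 bits / 1.39e-07 s = 29.5 Gbps.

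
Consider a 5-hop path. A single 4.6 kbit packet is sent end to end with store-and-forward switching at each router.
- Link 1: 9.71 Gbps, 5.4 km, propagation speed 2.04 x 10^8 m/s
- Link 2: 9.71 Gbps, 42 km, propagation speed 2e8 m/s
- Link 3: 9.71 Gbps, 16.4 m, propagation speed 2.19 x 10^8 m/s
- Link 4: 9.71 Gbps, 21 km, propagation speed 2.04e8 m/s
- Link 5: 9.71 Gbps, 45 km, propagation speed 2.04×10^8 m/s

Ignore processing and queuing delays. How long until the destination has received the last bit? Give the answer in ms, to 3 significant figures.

0.562 ms

L = 4600 bits.
Transmission delay per hop = L/R = 4600/9710000000 = 0.000473738 ms; 5 hops → 0.00236869 ms.
Propagation delays (d/s per hop): 0.0264706, 0.21, 7.48858e-05, 0.102941, 0.220588 ms; sum = 0.560075 ms.
End-to-end = 0.562 ms.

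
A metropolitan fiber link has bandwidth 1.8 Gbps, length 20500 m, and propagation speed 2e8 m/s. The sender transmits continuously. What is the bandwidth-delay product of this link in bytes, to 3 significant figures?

Propagation delay = 20500 / 200000000 = 0.0001025 s.
BDP = R × t_prop = 1800000000 × 0.0001025 = 184500 bits.
In bytes: 184500/8 = 23100 bytes.

23100 bytes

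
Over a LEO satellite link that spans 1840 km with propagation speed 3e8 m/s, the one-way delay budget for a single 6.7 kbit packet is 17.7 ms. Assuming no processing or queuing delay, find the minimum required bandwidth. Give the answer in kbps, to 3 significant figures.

579 kbps

Propagation delay = 1840000 / 300000000 = 6.13333 ms.
Transmission budget = 17.7 − 6.13333 = 11.5667 ms.
R ≥ L / t_tx = 6700 bits / 0.0115667 s = 579 kbps.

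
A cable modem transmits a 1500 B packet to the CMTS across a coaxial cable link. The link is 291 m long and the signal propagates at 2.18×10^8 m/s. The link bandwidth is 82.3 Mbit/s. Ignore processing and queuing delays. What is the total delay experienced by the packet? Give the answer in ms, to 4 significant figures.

0.1471 ms

L = 1500 × 8 = 12000 bits.
Transmission delay = L/R = 12000 / 82300000 = 0.145808 ms.
Propagation delay = d/s = 291 m / 2.18e+08 m/s = 0.00133486 ms.
Total = 0.1471 ms.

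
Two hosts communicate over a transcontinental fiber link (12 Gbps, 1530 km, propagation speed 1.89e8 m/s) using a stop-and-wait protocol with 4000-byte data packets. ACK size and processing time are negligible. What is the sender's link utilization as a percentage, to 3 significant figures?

0.0165 %

t_tx = L/R = 32000/12000000000 = 2.66667e-06 s.
t_prop = 1530000/189000000 = 0.00809524 s; RTT = 0.0161905 s.
Cycle = t_tx + RTT = 0.0161931 s.
Utilization = t_tx / cycle = 2.66667e-06/0.0161931 = 0.0165 %.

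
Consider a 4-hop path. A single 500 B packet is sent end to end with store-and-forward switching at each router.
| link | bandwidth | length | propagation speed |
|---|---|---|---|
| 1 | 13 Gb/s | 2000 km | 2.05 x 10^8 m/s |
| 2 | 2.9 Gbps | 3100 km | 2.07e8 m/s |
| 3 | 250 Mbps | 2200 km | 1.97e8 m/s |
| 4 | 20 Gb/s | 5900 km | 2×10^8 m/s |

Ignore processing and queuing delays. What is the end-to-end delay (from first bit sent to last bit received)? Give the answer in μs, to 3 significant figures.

65400 μs

L = 500 × 8 = 4000 bits.
Transmission delays (L/R per hop): 0.307692, 1.37931, 16, 0.2 μs; sum = 17.887 μs.
Propagation delays (d/s per hop): 9756.1, 14975.8, 11167.5, 29500 μs; sum = 65399.5 μs.
End-to-end = 65400 μs.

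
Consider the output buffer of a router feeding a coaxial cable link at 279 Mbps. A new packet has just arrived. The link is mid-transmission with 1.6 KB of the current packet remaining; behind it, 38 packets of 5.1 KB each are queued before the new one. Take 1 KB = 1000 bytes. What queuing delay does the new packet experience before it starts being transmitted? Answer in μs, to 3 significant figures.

Each queued packet: L/R = 40800/279000000 = 146.237 μs.
38 queued → 5556.99 μs.
Plus remaining 12800 bits of current packet: 45.8781 μs.
Queuing delay = 5600 μs.

5600 μs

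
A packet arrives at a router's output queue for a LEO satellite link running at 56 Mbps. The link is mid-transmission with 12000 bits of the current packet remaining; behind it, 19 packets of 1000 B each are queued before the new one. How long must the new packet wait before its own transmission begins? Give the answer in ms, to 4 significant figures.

Each queued packet: L/R = 8000/56000000 = 0.142857 ms.
19 queued → 2.71429 ms.
Plus remaining 12000 bits of current packet: 0.214286 ms.
Queuing delay = 2.929 ms.

2.929 ms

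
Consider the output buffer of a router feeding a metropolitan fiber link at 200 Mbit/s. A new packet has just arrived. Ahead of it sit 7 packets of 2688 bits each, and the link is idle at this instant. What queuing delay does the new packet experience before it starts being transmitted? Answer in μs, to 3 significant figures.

94.1 μs

Each queued packet: L/R = 2688/200000000 = 13.44 μs.
7 queued → 94.08 μs.
Queuing delay = 94.1 μs.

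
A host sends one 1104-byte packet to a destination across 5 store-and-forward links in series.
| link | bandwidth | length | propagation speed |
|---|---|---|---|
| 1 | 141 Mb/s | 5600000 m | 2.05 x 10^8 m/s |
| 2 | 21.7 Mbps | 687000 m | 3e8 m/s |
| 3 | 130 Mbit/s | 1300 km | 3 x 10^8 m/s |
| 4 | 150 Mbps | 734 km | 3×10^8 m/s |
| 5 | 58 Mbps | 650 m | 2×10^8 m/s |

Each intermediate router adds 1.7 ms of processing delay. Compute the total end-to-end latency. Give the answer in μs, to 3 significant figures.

43900 μs

L = 1104 × 8 = 8832 bits.
Transmission delays (L/R per hop): 62.6383, 407.005, 67.9385, 58.88, 152.276 μs; sum = 748.737 μs.
Propagation delays (d/s per hop): 27317.1, 2290, 4333.33, 2446.67, 3.25 μs; sum = 36390.3 μs.
Processing at 4 router(s): 4 × 1.7 ms = 6800 μs.
End-to-end = 43900 μs.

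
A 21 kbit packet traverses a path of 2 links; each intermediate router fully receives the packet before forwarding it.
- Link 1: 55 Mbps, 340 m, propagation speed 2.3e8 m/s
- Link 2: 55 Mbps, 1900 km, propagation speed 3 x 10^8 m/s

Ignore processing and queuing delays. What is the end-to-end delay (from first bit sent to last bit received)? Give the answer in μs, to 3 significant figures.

7100 μs

L = 21000 bits.
Transmission delay per hop = L/R = 21000/55000000 = 381.818 μs; 2 hops → 763.636 μs.
Propagation delays (d/s per hop): 1.47826, 6333.33 μs; sum = 6334.81 μs.
End-to-end = 7100 μs.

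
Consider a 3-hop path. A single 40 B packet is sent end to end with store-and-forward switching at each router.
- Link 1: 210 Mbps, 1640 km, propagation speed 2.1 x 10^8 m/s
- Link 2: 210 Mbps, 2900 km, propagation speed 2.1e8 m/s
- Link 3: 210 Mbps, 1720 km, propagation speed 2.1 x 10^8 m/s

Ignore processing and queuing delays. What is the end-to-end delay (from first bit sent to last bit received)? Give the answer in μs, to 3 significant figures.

29800 μs

L = 40 × 8 = 320 bits.
Transmission delay per hop = L/R = 320/210000000 = 1.52381 μs; 3 hops → 4.57143 μs.
Propagation delays (d/s per hop): 7809.52, 13809.5, 8190.48 μs; sum = 29809.5 μs.
End-to-end = 29800 μs.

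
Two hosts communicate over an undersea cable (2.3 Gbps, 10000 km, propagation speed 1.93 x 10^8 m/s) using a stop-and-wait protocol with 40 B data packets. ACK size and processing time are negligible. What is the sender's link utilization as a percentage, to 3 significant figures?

t_tx = L/R = 320/2300000000 = 1.3913e-07 s.
t_prop = 10000000/193000000 = 0.0518135 s; RTT = 0.103627 s.
Cycle = t_tx + RTT = 0.103627 s.
Utilization = t_tx / cycle = 1.3913e-07/0.103627 = 0.000134 %.

0.000134 %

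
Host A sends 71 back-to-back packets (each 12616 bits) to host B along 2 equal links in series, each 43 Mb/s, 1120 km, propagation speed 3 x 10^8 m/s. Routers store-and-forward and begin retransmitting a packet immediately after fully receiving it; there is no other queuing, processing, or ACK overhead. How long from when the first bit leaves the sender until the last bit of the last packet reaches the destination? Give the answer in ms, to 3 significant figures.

Per-hop transmission t_tx = L/R = 12616/43000000 = 0.293395 ms.
Per-hop propagation t_prop = 1120000/300000000 = 3.73333 ms.
Pipeline fill: first packet needs 2·t_tx to clear all hops; remaining 70 packets each add one t_tx.
Total = (2+71-1)·t_tx + 2·t_prop = 72·0.293395 + 2·3.73333 = 28.6 ms.

28.6 ms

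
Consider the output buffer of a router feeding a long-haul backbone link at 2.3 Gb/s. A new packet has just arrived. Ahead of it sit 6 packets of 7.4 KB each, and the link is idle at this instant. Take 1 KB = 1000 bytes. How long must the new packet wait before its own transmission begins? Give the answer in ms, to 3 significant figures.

Each queued packet: L/R = 59200/2300000000 = 0.0257391 ms.
6 queued → 0.154435 ms.
Queuing delay = 0.154 ms.

0.154 ms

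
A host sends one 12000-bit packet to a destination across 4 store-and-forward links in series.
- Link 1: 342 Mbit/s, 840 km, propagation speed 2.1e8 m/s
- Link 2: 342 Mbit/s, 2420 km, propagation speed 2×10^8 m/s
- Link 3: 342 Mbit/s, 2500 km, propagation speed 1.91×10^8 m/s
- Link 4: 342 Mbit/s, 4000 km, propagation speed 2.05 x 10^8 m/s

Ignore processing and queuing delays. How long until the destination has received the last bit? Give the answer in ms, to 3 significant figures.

48.8 ms

Transmission delay per hop = L/R = 12000/342000000 = 0.0350877 ms; 4 hops → 0.140351 ms.
Propagation delays (d/s per hop): 4, 12.1, 13.089, 19.5122 ms; sum = 48.7012 ms.
End-to-end = 48.8 ms.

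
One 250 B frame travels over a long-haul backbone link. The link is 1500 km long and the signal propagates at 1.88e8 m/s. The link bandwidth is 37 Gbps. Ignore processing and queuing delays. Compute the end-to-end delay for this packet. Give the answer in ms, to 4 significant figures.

7.979 ms

L = 250 × 8 = 2000 bits.
Transmission delay = L/R = 2000 / 37000000000 = 5.40541e-05 ms.
Propagation delay = d/s = 1500000 m / 188000000 m/s = 7.97872 ms.
Total = 7.979 ms.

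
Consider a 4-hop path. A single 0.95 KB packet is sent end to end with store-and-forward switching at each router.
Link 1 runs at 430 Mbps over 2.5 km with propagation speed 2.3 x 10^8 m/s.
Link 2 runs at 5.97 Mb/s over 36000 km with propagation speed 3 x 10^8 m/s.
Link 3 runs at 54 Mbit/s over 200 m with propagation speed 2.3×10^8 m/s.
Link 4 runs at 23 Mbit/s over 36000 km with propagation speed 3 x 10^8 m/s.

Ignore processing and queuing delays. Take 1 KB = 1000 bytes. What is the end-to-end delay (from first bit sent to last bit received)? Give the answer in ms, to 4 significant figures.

L = 7600 bits.
Transmission delays (L/R per hop): 0.0176744, 1.27303, 0.140741, 0.330435 ms; sum = 1.76188 ms.
Propagation delays (d/s per hop): 0.0108696, 120, 0.000869565, 120 ms; sum = 240.012 ms.
End-to-end = 241.8 ms.

241.8 ms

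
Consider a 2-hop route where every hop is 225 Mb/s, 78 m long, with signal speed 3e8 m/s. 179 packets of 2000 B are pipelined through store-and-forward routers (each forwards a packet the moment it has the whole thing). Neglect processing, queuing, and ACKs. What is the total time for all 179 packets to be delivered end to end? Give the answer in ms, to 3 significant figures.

12.8 ms

Per-hop transmission t_tx = L/R = 16000/225000000 = 0.0711111 ms.
Per-hop propagation t_prop = 78/300000000 = 0.00026 ms.
Pipeline fill: first packet needs 2·t_tx to clear all hops; remaining 178 packets each add one t_tx.
Total = (2+179-1)·t_tx + 2·t_prop = 180·0.0711111 + 2·0.00026 = 12.8 ms.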